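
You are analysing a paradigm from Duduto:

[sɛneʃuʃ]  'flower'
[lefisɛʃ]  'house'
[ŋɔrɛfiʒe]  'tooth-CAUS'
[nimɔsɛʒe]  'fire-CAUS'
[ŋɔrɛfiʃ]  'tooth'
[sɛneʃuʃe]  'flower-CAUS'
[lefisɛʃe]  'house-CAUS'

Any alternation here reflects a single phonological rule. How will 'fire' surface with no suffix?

[nimɔsɛʃ]

In [ŋɔrɛfiʒe] and [ŋɔrɛfiʃ] the final segment of 'tooth' alternates: [ʒ] ~ [ʃ].
If /ʃ/ were underlying and a rule turned it into [ʒ] before the CAUS suffix, 'house' would also alternate; but it has [ʃ] in both [lefisɛʃe] and [lefisɛʃ].
Therefore /ʒ/ is basic and [ʃ] is derived by word-final obstruent devoicing (voiced obstruents become voiceless word-finally).
The one attested form of 'fire', [nimɔsɛʒe], shows underlying /nimɔsɛʒ/. Applying the same rule word-finally gives [nimɔsɛʃ].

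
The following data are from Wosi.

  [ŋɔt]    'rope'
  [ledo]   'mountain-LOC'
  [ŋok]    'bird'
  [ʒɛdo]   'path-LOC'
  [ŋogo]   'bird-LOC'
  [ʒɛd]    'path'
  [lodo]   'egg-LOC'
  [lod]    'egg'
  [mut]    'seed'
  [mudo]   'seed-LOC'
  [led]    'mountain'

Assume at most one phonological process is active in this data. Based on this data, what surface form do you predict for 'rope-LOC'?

[ŋɔdo]

'seed' shows [t] ~ [d] at the end of the stem ([mut] vs [mudo]).
But 'path' keeps [d] in both environments ([ʒɛd], [ʒɛdo]), so there is no rule changing /d/ to [t] in isolation.
So /t/ is underlying, and a rule of intervocalic voicing — voiceless stops become voiced between vowels — gives [d].
The one attested form of 'rope', [ŋɔt], shows underlying /ŋɔt/. Applying the same rule between vowels gives [ŋɔdo].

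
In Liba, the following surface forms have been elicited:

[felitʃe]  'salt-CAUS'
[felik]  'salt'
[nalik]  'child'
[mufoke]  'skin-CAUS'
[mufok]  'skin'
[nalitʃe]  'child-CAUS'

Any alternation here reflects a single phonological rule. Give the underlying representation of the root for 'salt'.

The root 'salt' surfaces as [felitʃe] and [felik], with a stem-final [tʃ] ~ [k] alternation.
The stem 'skin' ([mufoke], [mufok]) shows [k] unchanged in both environments, so [k] cannot be basic with [tʃ] derived before the CAUS suffix.
The underlying segment must be /tʃ/; palato-alveolar /tʃ/ becomes [k] when no front vowel follows, yielding [k] there.

/felitʃ/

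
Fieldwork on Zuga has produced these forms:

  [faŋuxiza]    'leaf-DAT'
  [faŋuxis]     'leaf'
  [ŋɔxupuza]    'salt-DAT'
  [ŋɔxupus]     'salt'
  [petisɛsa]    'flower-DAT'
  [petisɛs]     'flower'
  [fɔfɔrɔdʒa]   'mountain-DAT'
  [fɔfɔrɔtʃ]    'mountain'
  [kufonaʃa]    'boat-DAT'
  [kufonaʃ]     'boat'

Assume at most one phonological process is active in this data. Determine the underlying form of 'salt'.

In [ŋɔxupuza] and [ŋɔxupus] the final segment of 'salt' alternates: [z] ~ [s].
But 'flower' keeps [s] in both environments ([petisɛsa], [petisɛs]), so there is no rule changing /s/ to [z] before the DAT suffix.
So /z/ is underlying, and a rule of word-final obstruent devoicing — voiced obstruents become voiceless word-finally — gives [s].

/ŋɔxupuz/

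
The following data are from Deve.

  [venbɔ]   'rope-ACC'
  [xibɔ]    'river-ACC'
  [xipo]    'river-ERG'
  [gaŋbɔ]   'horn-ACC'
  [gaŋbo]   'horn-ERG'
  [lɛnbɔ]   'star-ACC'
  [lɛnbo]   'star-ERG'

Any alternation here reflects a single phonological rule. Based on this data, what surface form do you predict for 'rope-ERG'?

[venbo]

The ERG morpheme has two allomorphs, [-bo] and [-po].
The ACC suffix, which begins with [b], is invariant after every stem; so [b] is not altered by any rule here.
The ERG suffix is therefore /-po/ underlyingly, with post-nasal voicing: voiceless stops become voiced after a nasal.
After 'rope', which ends in a nasal, the suffix surfaces as [-bo], giving [venbo].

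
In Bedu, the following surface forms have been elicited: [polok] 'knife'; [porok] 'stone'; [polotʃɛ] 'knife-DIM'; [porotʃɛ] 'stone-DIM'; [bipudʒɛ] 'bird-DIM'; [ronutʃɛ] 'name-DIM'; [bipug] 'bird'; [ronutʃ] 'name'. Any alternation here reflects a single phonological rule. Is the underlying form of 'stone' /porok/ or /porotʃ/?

/porok/

'stone' shows [k] ~ [tʃ] at the end of the stem ([porok] vs [porotʃɛ]).
The stem 'name' ([ronutʃ], [ronutʃɛ]) shows [tʃ] unchanged in both environments, so [tʃ] cannot be basic with [k] derived in isolation.
So /k/ is underlying, and a rule of palatalization before a front vowel — /k/ and /g/ become palato-alveolar [tʃ] and [dʒ] before a front vowel — gives [tʃ].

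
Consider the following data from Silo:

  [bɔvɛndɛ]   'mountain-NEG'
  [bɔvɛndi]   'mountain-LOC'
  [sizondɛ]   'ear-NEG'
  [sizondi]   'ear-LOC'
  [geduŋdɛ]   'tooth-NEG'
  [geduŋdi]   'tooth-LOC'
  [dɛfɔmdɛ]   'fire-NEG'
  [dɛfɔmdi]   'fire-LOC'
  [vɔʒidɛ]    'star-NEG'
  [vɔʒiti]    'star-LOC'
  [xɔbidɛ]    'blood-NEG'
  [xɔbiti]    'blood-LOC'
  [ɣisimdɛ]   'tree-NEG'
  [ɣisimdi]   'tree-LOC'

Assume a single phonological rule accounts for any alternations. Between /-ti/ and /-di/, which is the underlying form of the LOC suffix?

/-ti/

The LOC morpheme has two allomorphs, [-di] and [-ti].
By contrast the NEG suffix keeps its initial [d] throughout — that segment must be underlying.
The LOC suffix is therefore /-ti/ underlyingly, with post-nasal voicing: voiceless stops become voiced after a nasal.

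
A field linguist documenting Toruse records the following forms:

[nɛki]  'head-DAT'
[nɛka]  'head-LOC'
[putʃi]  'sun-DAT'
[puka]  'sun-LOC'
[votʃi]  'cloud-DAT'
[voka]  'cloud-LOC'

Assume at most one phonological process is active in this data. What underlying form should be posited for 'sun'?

/putʃ/

'sun' shows [tʃ] ~ [k] at the end of the stem ([putʃi] vs [puka]).
If /k/ were underlying and a rule turned it into [tʃ] before the DAT suffix, 'head' would also alternate; but it has [k] in both [nɛki] and [nɛka].
So /tʃ/ is underlying, and a rule of depalatalization — palato-alveolar /tʃ/ becomes [k] when no front vowel follows — gives [k].
The underlying form of 'sun' is therefore /putʃ/.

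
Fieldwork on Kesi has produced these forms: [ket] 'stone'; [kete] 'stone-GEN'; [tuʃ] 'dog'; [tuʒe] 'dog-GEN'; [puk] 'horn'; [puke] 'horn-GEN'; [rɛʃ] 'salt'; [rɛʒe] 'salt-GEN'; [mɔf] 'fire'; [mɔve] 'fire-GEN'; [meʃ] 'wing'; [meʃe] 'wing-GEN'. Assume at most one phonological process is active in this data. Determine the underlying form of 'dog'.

/tuʒ/

The root 'dog' surfaces as [tuʃ] and [tuʒe], with a stem-final [ʃ] ~ [ʒ] alternation.
Compare 'wing', with invariant [ʃ] in [meʃ] and [meʃe]: an analysis with underlying /ʃ/ and a rule producing [ʒ] before the GEN suffix would wrongly predict alternation here too.
The underlying segment must be /ʒ/; voiced obstruents become voiceless word-finally, yielding [ʃ] there.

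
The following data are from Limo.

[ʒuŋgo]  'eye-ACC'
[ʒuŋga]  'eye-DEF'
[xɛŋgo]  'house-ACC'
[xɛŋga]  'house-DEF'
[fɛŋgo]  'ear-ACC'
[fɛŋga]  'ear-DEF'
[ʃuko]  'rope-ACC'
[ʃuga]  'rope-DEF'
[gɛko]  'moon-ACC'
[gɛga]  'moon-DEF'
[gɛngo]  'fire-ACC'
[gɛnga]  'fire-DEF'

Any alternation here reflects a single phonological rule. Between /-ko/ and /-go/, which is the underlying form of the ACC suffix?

/-ko/

The ACC morpheme has two allomorphs, [-go] and [-ko].
By contrast the DEF suffix keeps its initial [g] throughout — that segment must be underlying.
So the underlying form is /-ko/, and voiceless stops become voiced after a nasal.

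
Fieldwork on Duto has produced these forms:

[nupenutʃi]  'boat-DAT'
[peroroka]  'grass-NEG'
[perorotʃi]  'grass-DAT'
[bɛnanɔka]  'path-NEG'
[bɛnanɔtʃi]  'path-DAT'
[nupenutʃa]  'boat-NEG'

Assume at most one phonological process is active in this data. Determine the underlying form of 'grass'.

/perorok/

The stem for 'grass' ends in [k] in [peroroka] but [tʃ] in [perorotʃi].
If /tʃ/ were underlying and a rule turned it into [k] before the NEG suffix, 'boat' would also alternate; but it has [tʃ] in both [nupenutʃa] and [nupenutʃi].
The alternation reflects palatalization before a front vowel: /k/ becomes palato-alveolar [tʃ] before a front vowel. /k/ is underlying.
The underlying form of 'grass' is therefore /perorok/.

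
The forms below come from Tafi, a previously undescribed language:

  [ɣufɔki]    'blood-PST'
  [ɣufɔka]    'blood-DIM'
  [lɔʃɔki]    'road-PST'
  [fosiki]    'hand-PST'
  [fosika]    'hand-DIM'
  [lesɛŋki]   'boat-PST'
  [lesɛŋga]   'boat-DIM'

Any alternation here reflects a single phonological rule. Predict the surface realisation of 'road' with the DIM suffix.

The DIM suffix surfaces as [-ga] and [-ka], depending on the final segment of the stem.
By contrast the PST suffix keeps its initial [k] throughout — that segment must be underlying.
The DIM suffix is therefore /-ga/ underlyingly, with post-vocalic devoicing: voiced stops become voiceless after a vowel.
After 'road', which ends in a vowel, the suffix surfaces as [-ka], giving [lɔʃɔka].

[lɔʃɔka]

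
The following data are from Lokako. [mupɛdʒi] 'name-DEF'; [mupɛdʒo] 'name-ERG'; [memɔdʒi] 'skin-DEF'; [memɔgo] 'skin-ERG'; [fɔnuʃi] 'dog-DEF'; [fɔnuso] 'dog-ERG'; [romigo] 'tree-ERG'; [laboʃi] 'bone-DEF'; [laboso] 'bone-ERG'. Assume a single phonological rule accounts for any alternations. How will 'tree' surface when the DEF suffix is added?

The stem for 'skin' ends in [dʒ] in [memɔdʒi] but [g] in [memɔgo].
The stem 'name' ([mupɛdʒi], [mupɛdʒo]) shows [dʒ] unchanged in both environments, so [dʒ] cannot be basic with [g] derived before the ERG suffix.
Therefore /g/ is basic and [dʒ] is derived by palatalization before a front vowel (/g/ and /s/ become palato-alveolar [dʒ] and [ʃ] before a front vowel).
From [romigo] the stem 'tree' is /romig/; before a front vowel this yields [romidʒi].

[romidʒi]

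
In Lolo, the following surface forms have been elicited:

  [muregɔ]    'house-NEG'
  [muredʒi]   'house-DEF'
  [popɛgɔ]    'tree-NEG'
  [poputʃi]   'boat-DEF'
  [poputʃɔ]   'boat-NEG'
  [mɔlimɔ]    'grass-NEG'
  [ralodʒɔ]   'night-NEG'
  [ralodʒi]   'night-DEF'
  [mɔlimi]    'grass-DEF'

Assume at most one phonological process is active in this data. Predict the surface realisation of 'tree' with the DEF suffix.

[popɛdʒi]

'house' shows [g] ~ [dʒ] at the end of the stem ([muregɔ] vs [muredʒi]).
Compare 'night', with invariant [dʒ] in [ralodʒɔ] and [ralodʒi]: an analysis with underlying /dʒ/ and a rule producing [g] before the NEG suffix would wrongly predict alternation here too.
So /g/ is underlying, and a rule of palatalization before a front vowel — /g/ becomes palato-alveolar [dʒ] before a front vowel — gives [dʒ].
From [popɛgɔ] the stem 'tree' is /popɛg/; before a front vowel this yields [popɛdʒi].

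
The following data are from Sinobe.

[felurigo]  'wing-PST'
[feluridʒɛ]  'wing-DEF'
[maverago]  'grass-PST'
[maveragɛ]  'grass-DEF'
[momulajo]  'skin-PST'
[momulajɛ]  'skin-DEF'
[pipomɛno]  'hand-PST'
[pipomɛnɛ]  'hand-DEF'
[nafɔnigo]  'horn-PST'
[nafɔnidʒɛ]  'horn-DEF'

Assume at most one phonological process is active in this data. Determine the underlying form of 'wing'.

/feluridʒ/

In [felurigo] and [feluridʒɛ] the final segment of 'wing' alternates: [g] ~ [dʒ].
If /g/ were underlying and a rule turned it into [dʒ] before the DEF suffix, 'grass' would also alternate; but it has [g] in both [maverago] and [maveragɛ].
So /dʒ/ is underlying, and a rule of depalatalization — palato-alveolar /dʒ/ becomes [g] when no front vowel follows — gives [g].
The underlying form of 'wing' is therefore /feluridʒ/.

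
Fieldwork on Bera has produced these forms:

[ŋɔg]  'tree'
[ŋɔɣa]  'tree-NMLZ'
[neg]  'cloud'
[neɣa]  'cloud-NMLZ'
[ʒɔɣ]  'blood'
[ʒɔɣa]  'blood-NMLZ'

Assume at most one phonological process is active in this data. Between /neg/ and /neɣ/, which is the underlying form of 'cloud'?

/neg/

The stem for 'cloud' ends in [g] in [neg] but [ɣ] in [neɣa].
The stem 'blood' ([ʒɔɣ], [ʒɔɣa]) shows [ɣ] unchanged in both environments, so [ɣ] cannot be basic with [g] derived in isolation.
The underlying segment must be /g/; voiced stops become fricatives between vowels, yielding [ɣ] there.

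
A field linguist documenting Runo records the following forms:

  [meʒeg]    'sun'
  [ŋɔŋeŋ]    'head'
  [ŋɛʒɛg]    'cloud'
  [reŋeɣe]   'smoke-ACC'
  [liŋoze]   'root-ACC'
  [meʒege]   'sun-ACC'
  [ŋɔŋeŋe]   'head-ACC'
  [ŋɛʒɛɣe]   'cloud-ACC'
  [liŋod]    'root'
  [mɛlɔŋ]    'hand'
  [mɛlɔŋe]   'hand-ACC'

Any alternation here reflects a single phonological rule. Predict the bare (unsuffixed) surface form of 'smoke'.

In [ŋɛʒɛɣe] and [ŋɛʒɛg] the final segment of 'cloud' alternates: [ɣ] ~ [g].
The stem 'sun' ([meʒege], [meʒeg]) shows [g] unchanged in both environments, so [g] cannot be basic with [ɣ] derived before the ACC suffix.
The alternation reflects word-final hardening: voiced fricatives become stops word-finally. /ɣ/ is underlying.
From [reŋeɣe] the stem 'smoke' is /reŋeɣ/; word-finally this yields [reŋeg].

[reŋeg]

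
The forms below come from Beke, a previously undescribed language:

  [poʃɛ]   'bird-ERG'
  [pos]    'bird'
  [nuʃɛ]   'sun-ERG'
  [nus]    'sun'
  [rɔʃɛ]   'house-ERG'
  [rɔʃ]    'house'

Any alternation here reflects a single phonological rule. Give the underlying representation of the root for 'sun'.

The root 'sun' surfaces as [nuʃɛ] and [nus], with a stem-final [ʃ] ~ [s] alternation.
The stem 'house' ([rɔʃɛ], [rɔʃ]) shows [ʃ] unchanged in both environments, so [ʃ] cannot be basic with [s] derived in isolation.
The underlying segment must be /s/; /s/ becomes palato-alveolar [ʃ] before a front vowel, yielding [ʃ] there.
So 'sun' = /nus/.

/nus/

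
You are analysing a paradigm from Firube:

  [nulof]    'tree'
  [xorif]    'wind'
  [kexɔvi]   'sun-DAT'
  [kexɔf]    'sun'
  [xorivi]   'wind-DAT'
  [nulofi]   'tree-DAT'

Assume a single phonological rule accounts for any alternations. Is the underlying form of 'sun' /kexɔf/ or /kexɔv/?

The root 'sun' surfaces as [kexɔvi] and [kexɔf], with a stem-final [v] ~ [f] alternation.
But 'tree' keeps [f] in both environments ([nulofi], [nulof]), so there is no rule changing /f/ to [v] before the DAT suffix.
Therefore /v/ is basic and [f] is derived by word-final obstruent devoicing (voiced obstruents become voiceless word-finally).

/kexɔv/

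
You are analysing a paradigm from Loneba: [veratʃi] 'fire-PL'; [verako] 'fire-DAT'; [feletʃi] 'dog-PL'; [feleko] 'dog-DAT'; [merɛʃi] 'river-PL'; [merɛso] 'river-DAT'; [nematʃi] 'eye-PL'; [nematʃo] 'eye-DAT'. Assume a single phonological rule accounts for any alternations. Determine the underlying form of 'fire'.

'fire' shows [tʃ] ~ [k] at the end of the stem ([veratʃi] vs [verako]).
If /tʃ/ were underlying and a rule turned it into [k] before the DAT suffix, 'eye' would also alternate; but it has [tʃ] in both [nematʃi] and [nematʃo].
The alternation reflects palatalization before a front vowel: /k/ and /s/ become palato-alveolar [tʃ] and [ʃ] before a front vowel. /k/ is underlying.

/verak/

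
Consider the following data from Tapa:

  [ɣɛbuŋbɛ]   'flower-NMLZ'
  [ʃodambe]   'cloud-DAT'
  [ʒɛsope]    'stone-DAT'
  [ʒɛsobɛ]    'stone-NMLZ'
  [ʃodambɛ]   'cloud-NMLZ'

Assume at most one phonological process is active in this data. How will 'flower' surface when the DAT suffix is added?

The DAT morpheme has two allomorphs, [-be] and [-pe].
By contrast the NMLZ suffix keeps its initial [b] throughout — that segment must be underlying.
The DAT suffix is therefore /-pe/ underlyingly, with post-nasal voicing: voiceless stops become voiced after a nasal.
After 'flower', which ends in a nasal, the suffix surfaces as [-be], giving [ɣɛbuŋbe].

[ɣɛbuŋbe]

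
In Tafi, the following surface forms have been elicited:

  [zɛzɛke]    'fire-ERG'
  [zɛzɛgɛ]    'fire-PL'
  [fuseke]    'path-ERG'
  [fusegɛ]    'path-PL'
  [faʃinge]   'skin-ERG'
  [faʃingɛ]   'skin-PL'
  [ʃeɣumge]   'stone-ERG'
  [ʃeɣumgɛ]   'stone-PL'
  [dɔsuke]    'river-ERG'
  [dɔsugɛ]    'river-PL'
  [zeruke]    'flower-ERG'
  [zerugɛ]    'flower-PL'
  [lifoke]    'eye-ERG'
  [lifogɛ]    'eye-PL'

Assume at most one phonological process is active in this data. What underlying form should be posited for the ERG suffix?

The ERG suffix surfaces as [-ge] and [-ke], depending on the final segment of the stem.
By contrast the PL suffix keeps its initial [g] throughout — that segment must be underlying.
So the underlying form is /-ke/, and voiceless stops become voiced after a nasal.

/-ke/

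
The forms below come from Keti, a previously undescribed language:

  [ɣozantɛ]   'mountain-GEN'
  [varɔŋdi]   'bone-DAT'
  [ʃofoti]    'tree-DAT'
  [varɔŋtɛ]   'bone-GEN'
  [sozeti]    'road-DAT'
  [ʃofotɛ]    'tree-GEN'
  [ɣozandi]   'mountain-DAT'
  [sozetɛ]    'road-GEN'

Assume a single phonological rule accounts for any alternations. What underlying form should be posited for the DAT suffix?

/-di/

The DAT suffix surfaces as [-di] and [-ti], depending on the final segment of the stem.
By contrast the GEN suffix keeps its initial [t] throughout — that segment must be underlying.
The DAT suffix is therefore /-di/ underlyingly, with post-vocalic devoicing: voiced stops become voiceless after a vowel.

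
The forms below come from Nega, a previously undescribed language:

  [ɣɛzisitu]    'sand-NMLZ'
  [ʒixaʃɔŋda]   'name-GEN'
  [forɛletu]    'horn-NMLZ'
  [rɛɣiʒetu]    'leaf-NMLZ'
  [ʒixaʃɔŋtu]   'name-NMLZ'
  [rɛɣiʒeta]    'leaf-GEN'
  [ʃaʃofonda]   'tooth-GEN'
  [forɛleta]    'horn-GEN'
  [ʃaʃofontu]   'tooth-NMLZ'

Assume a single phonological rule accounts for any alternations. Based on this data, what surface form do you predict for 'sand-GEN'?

[ɣɛzisita]

The GEN morpheme has two allomorphs, [-da] and [-ta].
The NMLZ suffix, which begins with [t], is invariant after every stem; so [t] is not altered by any rule here.
The GEN suffix is therefore /-da/ underlyingly, with post-vocalic devoicing: voiced stops become voiceless after a vowel.
After 'sand', which ends in a vowel, the suffix surfaces as [-ta], giving [ɣɛzisita].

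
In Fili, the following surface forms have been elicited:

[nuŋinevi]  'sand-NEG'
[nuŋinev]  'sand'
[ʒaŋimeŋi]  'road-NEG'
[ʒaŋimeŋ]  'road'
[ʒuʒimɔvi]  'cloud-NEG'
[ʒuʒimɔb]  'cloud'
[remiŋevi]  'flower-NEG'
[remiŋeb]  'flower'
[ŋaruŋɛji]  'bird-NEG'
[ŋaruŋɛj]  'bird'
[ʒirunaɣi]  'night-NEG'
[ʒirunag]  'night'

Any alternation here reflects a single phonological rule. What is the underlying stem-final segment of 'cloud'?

/b/

In [ʒuʒimɔvi] and [ʒuʒimɔb] the final segment of 'cloud' alternates: [v] ~ [b].
The stem 'sand' ([nuŋinevi], [nuŋinev]) shows [v] unchanged in both environments, so [v] cannot be basic with [b] derived in isolation.
The underlying segment must be /b/; voiced stops become fricatives between vowels, yielding [v] there.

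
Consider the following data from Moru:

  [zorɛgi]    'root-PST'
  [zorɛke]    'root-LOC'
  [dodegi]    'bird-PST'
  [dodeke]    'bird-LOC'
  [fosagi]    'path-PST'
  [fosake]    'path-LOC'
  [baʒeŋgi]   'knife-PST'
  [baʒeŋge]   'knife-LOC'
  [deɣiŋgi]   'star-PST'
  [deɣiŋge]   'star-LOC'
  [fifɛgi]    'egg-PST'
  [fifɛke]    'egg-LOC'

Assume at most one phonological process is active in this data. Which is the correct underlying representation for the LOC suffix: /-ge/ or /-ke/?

/-ke/

The LOC morpheme has two allomorphs, [-ge] and [-ke].
The PST suffix, which begins with [g], is invariant after every stem; so [g] is not altered by any rule here.
The LOC suffix is therefore /-ke/ underlyingly, with post-nasal voicing: voiceless stops become voiced after a nasal.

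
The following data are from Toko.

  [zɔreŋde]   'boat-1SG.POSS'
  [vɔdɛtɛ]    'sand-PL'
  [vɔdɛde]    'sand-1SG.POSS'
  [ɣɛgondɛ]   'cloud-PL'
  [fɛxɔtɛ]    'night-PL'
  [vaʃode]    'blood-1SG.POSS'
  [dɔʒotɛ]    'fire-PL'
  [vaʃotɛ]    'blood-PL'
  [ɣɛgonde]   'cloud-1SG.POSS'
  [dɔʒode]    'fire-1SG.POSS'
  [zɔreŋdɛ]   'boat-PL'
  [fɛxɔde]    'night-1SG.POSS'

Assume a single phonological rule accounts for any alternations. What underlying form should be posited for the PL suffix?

/-tɛ/

The PL morpheme has two allomorphs, [-dɛ] and [-tɛ].
By contrast the 1SG.POSS suffix keeps its initial [d] throughout — that segment must be underlying.
So the underlying form is /-tɛ/, and voiceless stops become voiced after a nasal.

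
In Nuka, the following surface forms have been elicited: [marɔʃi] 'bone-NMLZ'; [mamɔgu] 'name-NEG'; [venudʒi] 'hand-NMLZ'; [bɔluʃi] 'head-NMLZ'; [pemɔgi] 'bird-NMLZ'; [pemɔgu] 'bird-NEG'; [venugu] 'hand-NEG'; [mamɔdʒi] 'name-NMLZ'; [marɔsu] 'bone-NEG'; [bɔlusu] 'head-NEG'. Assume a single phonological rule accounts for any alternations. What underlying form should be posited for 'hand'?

'hand' shows [g] ~ [dʒ] at the end of the stem ([venugu] vs [venudʒi]).
If /g/ were underlying and a rule turned it into [dʒ] before the NMLZ suffix, 'bird' would also alternate; but it has [g] in both [pemɔgu] and [pemɔgi].
So /dʒ/ is underlying, and a rule of depalatalization — palato-alveolar /dʒ/ and /ʃ/ become [g] and [s] when no front vowel follows — gives [g].

/venudʒ/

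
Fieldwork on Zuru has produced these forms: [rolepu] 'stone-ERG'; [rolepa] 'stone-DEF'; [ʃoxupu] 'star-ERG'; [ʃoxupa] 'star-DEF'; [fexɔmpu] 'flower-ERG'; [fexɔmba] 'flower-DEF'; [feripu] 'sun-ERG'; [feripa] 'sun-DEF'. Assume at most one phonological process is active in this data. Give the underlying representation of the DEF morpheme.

The DEF suffix surfaces as [-ba] and [-pa], depending on the final segment of the stem.
By contrast the ERG suffix keeps its initial [p] throughout — that segment must be underlying.
So the underlying form is /-ba/, and voiced stops become voiceless after a vowel.

/-ba/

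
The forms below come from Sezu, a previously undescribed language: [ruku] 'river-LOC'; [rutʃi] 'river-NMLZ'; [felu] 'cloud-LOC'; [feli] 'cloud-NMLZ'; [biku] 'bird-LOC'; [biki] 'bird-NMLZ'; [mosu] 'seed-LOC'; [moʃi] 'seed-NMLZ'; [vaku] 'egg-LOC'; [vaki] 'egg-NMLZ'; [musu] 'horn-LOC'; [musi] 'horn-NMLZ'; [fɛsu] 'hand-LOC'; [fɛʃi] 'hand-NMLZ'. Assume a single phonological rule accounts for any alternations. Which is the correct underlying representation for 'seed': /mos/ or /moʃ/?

'seed' shows [s] ~ [ʃ] at the end of the stem ([mosu] vs [moʃi]).
Compare 'horn', with invariant [s] in [musu] and [musi]: an analysis with underlying /s/ and a rule producing [ʃ] before the NMLZ suffix would wrongly predict alternation here too.
The underlying segment must be /ʃ/; palato-alveolar /tʃ/ and /ʃ/ become [k] and [s] when no front vowel follows, yielding [s] there.

/moʃ/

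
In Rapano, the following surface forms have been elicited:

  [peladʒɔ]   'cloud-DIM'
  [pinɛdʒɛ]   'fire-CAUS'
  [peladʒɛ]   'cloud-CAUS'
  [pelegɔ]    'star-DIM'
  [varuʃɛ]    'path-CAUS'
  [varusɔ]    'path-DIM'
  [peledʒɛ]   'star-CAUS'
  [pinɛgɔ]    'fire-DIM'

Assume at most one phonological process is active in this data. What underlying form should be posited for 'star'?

/peleg/

In [peledʒɛ] and [pelegɔ] the final segment of 'star' alternates: [dʒ] ~ [g].
Compare 'cloud', with invariant [dʒ] in [peladʒɛ] and [peladʒɔ]: an analysis with underlying /dʒ/ and a rule producing [g] before the DIM suffix would wrongly predict alternation here too.
The alternation reflects palatalization before a front vowel: /g/ and /s/ become palato-alveolar [dʒ] and [ʃ] before a front vowel. /g/ is underlying.
So 'star' = /peleg/.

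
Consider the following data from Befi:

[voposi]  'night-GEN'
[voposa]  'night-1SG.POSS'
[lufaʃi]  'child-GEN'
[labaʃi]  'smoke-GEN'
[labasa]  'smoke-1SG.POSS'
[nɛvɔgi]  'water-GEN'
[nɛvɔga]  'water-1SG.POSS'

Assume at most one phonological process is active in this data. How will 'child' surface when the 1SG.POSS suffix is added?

The root 'smoke' surfaces as [labaʃi] and [labasa], with a stem-final [ʃ] ~ [s] alternation.
The stem 'night' ([voposi], [voposa]) shows [s] unchanged in both environments, so [s] cannot be basic with [ʃ] derived before the GEN suffix.
The underlying segment must be /ʃ/; palato-alveolar /ʃ/ becomes [s] when no front vowel follows, yielding [s] there.
From [lufaʃi] the stem 'child' is /lufaʃ/; when no front vowel follows this yields [lufasa].

[lufasa]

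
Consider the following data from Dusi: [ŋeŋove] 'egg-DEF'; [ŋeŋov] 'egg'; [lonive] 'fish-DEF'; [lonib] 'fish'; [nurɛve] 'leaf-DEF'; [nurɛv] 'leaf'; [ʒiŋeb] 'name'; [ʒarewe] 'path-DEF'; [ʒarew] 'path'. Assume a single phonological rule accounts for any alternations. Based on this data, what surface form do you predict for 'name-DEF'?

The root 'fish' surfaces as [lonive] and [lonib], with a stem-final [v] ~ [b] alternation.
But 'leaf' keeps [v] in both environments ([nurɛve], [nurɛv]), so there is no rule changing /v/ to [b] in isolation.
The underlying segment must be /b/; voiced stops become fricatives between vowels, yielding [v] there.
The one attested form of 'name', [ʒiŋeb], shows underlying /ʒiŋeb/. Applying the same rule between vowels gives [ʒiŋeve].

[ʒiŋeve]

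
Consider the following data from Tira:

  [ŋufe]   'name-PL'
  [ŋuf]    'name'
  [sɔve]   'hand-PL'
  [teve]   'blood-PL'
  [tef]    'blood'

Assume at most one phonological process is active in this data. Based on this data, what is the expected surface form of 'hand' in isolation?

[sɔf]

In [teve] and [tef] the final segment of 'blood' alternates: [v] ~ [f].
The stem 'name' ([ŋufe], [ŋuf]) shows [f] unchanged in both environments, so [f] cannot be basic with [v] derived before the PL suffix.
The alternation reflects word-final obstruent devoicing: voiced obstruents become voiceless word-finally. /v/ is underlying.
The one attested form of 'hand', [sɔve], shows underlying /sɔv/. Applying the same rule word-finally gives [sɔf].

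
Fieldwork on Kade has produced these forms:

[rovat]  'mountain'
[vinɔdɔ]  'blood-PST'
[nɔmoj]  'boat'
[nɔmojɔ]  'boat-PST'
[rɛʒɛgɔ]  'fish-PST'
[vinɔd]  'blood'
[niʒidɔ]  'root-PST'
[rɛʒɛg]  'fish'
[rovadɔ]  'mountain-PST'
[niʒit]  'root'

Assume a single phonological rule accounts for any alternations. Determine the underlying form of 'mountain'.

In [rovat] and [rovadɔ] the final segment of 'mountain' alternates: [t] ~ [d].
Compare 'blood', with invariant [d] in [vinɔd] and [vinɔdɔ]: an analysis with underlying /d/ and a rule producing [t] in isolation would wrongly predict alternation here too.
The underlying segment must be /t/; voiceless stops become voiced between vowels, yielding [d] there.
So 'mountain' = /rovat/.

/rovat/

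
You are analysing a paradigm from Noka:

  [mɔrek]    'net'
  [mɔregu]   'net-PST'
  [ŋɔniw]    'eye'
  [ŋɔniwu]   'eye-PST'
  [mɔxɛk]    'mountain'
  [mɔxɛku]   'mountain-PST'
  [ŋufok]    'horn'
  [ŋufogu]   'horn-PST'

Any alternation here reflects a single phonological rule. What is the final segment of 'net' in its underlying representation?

'net' shows [k] ~ [g] at the end of the stem ([mɔrek] vs [mɔregu]).
The stem 'mountain' ([mɔxɛk], [mɔxɛku]) shows [k] unchanged in both environments, so [k] cannot be basic with [g] derived before the PST suffix.
The underlying segment must be /g/; voiced obstruents become voiceless word-finally, yielding [k] there.

/g/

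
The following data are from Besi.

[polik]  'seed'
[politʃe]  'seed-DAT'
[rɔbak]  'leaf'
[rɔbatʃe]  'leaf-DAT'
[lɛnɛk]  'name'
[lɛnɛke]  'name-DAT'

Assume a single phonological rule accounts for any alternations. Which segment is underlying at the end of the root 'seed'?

/tʃ/

'seed' shows [k] ~ [tʃ] at the end of the stem ([polik] vs [politʃe]).
But 'name' keeps [k] in both environments ([lɛnɛk], [lɛnɛke]), so there is no rule changing /k/ to [tʃ] before the DAT suffix.
Therefore /tʃ/ is basic and [k] is derived by depalatalization (palato-alveolar /tʃ/ becomes [k] when no front vowel follows).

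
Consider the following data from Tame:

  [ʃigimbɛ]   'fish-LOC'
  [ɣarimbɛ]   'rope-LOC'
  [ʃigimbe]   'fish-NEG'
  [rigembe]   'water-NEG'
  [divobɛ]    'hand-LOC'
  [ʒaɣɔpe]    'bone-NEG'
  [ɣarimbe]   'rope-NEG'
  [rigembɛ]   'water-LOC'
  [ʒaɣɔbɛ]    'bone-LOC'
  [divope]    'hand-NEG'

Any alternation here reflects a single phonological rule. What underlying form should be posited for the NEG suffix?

The NEG morpheme has two allomorphs, [-be] and [-pe].
By contrast the LOC suffix keeps its initial [b] throughout — that segment must be underlying.
The NEG suffix is therefore /-pe/ underlyingly, with post-nasal voicing: voiceless stops become voiced after a nasal.

/-pe/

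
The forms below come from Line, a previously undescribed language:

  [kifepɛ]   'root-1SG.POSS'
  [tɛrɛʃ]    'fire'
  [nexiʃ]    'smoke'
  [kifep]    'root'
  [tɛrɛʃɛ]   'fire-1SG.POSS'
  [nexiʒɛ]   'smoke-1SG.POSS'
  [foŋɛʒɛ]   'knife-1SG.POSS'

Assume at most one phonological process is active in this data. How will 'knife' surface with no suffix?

'smoke' shows [ʃ] ~ [ʒ] at the end of the stem ([nexiʃ] vs [nexiʒɛ]).
Compare 'fire', with invariant [ʃ] in [tɛrɛʃ] and [tɛrɛʃɛ]: an analysis with underlying /ʃ/ and a rule producing [ʒ] before the 1SG.POSS suffix would wrongly predict alternation here too.
The alternation reflects word-final obstruent devoicing: voiced obstruents become voiceless word-finally. /ʒ/ is underlying.
The one attested form of 'knife', [foŋɛʒɛ], shows underlying /foŋɛʒ/. Applying the same rule word-finally gives [foŋɛʃ].

[foŋɛʃ]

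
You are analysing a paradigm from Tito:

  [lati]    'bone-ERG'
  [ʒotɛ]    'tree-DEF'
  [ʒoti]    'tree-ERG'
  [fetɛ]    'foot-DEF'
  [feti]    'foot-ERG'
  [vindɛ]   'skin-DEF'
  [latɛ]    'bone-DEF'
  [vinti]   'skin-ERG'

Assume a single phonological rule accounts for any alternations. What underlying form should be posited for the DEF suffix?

/-dɛ/

The DEF suffix surfaces as [-dɛ] and [-tɛ], depending on the final segment of the stem.
The ERG suffix, which begins with [t], is invariant after every stem; so [t] is not altered by any rule here.
The DEF suffix is therefore /-dɛ/ underlyingly, with post-vocalic devoicing: voiced stops become voiceless after a vowel.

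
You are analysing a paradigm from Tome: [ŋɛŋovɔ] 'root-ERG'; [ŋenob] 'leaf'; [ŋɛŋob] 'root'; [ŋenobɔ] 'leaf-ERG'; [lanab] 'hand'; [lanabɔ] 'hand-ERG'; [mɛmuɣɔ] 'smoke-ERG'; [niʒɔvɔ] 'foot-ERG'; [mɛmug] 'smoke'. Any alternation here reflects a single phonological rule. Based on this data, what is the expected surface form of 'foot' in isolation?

[niʒɔb]

In [ŋɛŋob] and [ŋɛŋovɔ] the final segment of 'root' alternates: [b] ~ [v].
The stem 'leaf' ([ŋenob], [ŋenobɔ]) shows [b] unchanged in both environments, so [b] cannot be basic with [v] derived before the ERG suffix.
The underlying segment must be /v/; voiced fricatives become stops word-finally, yielding [b] there.
The one attested form of 'foot', [niʒɔvɔ], shows underlying /niʒɔv/. Applying the same rule word-finally gives [niʒɔb].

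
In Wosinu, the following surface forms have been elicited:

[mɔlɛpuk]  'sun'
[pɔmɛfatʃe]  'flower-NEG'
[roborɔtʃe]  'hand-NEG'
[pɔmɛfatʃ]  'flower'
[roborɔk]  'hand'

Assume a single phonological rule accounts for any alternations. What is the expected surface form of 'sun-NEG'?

[mɔlɛputʃe]

The root 'hand' surfaces as [roborɔk] and [roborɔtʃe], with a stem-final [k] ~ [tʃ] alternation.
The stem 'flower' ([pɔmɛfatʃ], [pɔmɛfatʃe]) shows [tʃ] unchanged in both environments, so [tʃ] cannot be basic with [k] derived in isolation.
The underlying segment must be /k/; /k/ becomes palato-alveolar [tʃ] before a front vowel, yielding [tʃ] there.
From [mɔlɛpuk] the stem 'sun' is /mɔlɛpuk/; before a front vowel this yields [mɔlɛputʃe].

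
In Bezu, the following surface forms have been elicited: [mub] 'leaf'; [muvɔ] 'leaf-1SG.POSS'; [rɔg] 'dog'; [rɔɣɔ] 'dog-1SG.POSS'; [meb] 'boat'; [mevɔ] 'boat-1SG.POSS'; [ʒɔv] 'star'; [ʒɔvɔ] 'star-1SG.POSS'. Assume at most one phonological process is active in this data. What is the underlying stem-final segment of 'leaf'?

'leaf' shows [b] ~ [v] at the end of the stem ([mub] vs [muvɔ]).
But 'star' keeps [v] in both environments ([ʒɔv], [ʒɔvɔ]), so there is no rule changing /v/ to [b] in isolation.
The alternation reflects intervocalic spirantization: voiced stops become fricatives between vowels. /b/ is underlying.

/b/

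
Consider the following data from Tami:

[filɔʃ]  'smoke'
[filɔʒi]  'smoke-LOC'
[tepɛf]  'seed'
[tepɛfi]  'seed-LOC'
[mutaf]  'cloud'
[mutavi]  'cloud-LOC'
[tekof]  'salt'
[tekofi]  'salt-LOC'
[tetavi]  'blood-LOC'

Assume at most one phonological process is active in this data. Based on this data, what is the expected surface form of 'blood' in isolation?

[tetaf]

'cloud' shows [f] ~ [v] at the end of the stem ([mutaf] vs [mutavi]).
Compare 'salt', with invariant [f] in [tekof] and [tekofi]: an analysis with underlying /f/ and a rule producing [v] before the LOC suffix would wrongly predict alternation here too.
The alternation reflects word-final obstruent devoicing: voiced obstruents become voiceless word-finally. /v/ is underlying.
From [tetavi] the stem 'blood' is /tetav/; word-finally this yields [tetaf].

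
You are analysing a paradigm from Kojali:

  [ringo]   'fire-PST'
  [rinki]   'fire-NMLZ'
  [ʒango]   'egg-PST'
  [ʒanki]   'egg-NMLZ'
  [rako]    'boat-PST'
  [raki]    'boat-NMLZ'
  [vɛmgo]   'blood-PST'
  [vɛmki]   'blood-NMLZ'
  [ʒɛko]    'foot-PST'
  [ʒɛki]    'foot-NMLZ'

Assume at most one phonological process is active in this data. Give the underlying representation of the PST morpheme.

The PST suffix surfaces as [-go] and [-ko], depending on the final segment of the stem.
The NMLZ suffix, which begins with [k], is invariant after every stem; so [k] is not altered by any rule here.
The PST suffix is therefore /-go/ underlyingly, with post-vocalic devoicing: voiced stops become voiceless after a vowel.

/-go/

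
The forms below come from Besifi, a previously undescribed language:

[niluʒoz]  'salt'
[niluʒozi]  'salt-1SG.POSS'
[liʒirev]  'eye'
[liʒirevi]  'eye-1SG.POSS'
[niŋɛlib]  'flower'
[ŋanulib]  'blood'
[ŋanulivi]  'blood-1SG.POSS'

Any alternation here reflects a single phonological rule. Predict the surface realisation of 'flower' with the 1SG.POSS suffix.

[niŋɛlivi]

In [ŋanulib] and [ŋanulivi] the final segment of 'blood' alternates: [b] ~ [v].
Compare 'eye', with invariant [v] in [liʒirev] and [liʒirevi]: an analysis with underlying /v/ and a rule producing [b] in isolation would wrongly predict alternation here too.
The alternation reflects intervocalic spirantization: voiced stops become fricatives between vowels. /b/ is underlying.
The one attested form of 'flower', [niŋɛlib], shows underlying /niŋɛlib/. Applying the same rule between vowels gives [niŋɛlivi].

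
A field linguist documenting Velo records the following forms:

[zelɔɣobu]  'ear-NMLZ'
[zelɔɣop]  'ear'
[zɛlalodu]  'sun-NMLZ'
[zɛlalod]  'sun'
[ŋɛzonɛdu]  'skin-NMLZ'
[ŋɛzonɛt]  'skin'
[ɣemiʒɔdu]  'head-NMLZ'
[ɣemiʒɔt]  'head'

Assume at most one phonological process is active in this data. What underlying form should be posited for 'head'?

The stem for 'head' ends in [d] in [ɣemiʒɔdu] but [t] in [ɣemiʒɔt].
Compare 'sun', with invariant [d] in [zɛlalodu] and [zɛlalod]: an analysis with underlying /d/ and a rule producing [t] in isolation would wrongly predict alternation here too.
So /t/ is underlying, and a rule of intervocalic voicing — voiceless stops become voiced between vowels — gives [d].
The underlying form of 'head' is therefore /ɣemiʒɔt/.

/ɣemiʒɔt/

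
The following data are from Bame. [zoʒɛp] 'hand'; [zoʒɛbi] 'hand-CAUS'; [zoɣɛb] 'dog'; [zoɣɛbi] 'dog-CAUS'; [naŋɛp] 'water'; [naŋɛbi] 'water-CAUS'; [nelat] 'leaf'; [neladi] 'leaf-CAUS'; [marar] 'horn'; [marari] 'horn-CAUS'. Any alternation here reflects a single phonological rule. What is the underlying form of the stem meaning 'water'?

/naŋɛp/

'water' shows [p] ~ [b] at the end of the stem ([naŋɛp] vs [naŋɛbi]).
The stem 'dog' ([zoɣɛb], [zoɣɛbi]) shows [b] unchanged in both environments, so [b] cannot be basic with [p] derived in isolation.
Therefore /p/ is basic and [b] is derived by intervocalic voicing (voiceless stops become voiced between vowels).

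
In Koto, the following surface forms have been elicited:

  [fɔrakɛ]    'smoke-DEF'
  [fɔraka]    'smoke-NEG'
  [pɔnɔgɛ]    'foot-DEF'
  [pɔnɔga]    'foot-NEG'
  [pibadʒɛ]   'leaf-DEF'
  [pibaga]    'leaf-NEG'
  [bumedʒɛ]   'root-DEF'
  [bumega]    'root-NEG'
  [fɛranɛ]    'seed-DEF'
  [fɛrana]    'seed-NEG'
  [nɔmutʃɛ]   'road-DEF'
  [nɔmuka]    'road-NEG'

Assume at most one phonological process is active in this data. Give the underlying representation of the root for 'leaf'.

In [pibadʒɛ] and [pibaga] the final segment of 'leaf' alternates: [dʒ] ~ [g].
The stem 'foot' ([pɔnɔgɛ], [pɔnɔga]) shows [g] unchanged in both environments, so [g] cannot be basic with [dʒ] derived before the DEF suffix.
The alternation reflects depalatalization: palato-alveolar /tʃ/ and /dʒ/ become [k] and [g] when no front vowel follows. /dʒ/ is underlying.

/pibadʒ/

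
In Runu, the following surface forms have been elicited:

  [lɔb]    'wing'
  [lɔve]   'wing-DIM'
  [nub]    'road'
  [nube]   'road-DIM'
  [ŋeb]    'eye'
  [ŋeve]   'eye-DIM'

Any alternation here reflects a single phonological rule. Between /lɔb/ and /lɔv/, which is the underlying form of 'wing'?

The root 'wing' surfaces as [lɔb] and [lɔve], with a stem-final [b] ~ [v] alternation.
But 'road' keeps [b] in both environments ([nub], [nube]), so there is no rule changing /b/ to [v] before the DIM suffix.
So /v/ is underlying, and a rule of word-final hardening — voiced fricatives become stops word-finally — gives [b].

/lɔv/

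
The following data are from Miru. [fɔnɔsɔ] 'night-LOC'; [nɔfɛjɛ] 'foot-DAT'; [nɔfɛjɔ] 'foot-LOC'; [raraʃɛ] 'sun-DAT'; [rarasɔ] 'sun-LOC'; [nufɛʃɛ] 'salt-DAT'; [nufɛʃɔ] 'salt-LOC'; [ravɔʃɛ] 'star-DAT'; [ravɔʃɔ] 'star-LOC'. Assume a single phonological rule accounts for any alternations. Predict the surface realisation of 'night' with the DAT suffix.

[fɔnɔʃɛ]

The root 'sun' surfaces as [raraʃɛ] and [rarasɔ], with a stem-final [ʃ] ~ [s] alternation.
The stem 'star' ([ravɔʃɛ], [ravɔʃɔ]) shows [ʃ] unchanged in both environments, so [ʃ] cannot be basic with [s] derived before the LOC suffix.
Therefore /s/ is basic and [ʃ] is derived by palatalization before a front vowel (/s/ becomes palato-alveolar [ʃ] before a front vowel).
From [fɔnɔsɔ] the stem 'night' is /fɔnɔs/; before a front vowel this yields [fɔnɔʃɛ].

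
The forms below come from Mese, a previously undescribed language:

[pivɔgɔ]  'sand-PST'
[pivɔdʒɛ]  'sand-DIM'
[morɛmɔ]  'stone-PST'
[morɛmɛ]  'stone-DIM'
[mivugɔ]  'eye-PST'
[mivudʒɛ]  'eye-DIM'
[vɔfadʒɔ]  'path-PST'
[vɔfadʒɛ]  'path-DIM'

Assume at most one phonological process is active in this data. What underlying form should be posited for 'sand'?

/pivɔg/

In [pivɔgɔ] and [pivɔdʒɛ] the final segment of 'sand' alternates: [g] ~ [dʒ].
If /dʒ/ were underlying and a rule turned it into [g] before the PST suffix, 'path' would also alternate; but it has [dʒ] in both [vɔfadʒɔ] and [vɔfadʒɛ].
The underlying segment must be /g/; /g/ becomes palato-alveolar [dʒ] before a front vowel, yielding [dʒ] there.
Hence 'sand' is /pivɔg/ underlyingly.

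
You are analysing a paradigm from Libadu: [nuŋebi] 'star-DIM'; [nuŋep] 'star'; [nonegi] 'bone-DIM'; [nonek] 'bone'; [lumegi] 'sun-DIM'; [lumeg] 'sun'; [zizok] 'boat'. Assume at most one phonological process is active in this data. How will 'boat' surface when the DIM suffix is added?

The root 'bone' surfaces as [nonegi] and [nonek], with a stem-final [g] ~ [k] alternation.
If /g/ were underlying and a rule turned it into [k] in isolation, 'sun' would also alternate; but it has [g] in both [lumegi] and [lumeg].
So /k/ is underlying, and a rule of intervocalic voicing — voiceless stops become voiced between vowels — gives [g].
From [zizok] the stem 'boat' is /zizok/; between vowels this yields [zizogi].

[zizogi]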